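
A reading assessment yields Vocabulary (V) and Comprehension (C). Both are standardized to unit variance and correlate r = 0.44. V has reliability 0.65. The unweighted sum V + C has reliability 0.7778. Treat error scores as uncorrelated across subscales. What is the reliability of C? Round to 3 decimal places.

0.710

Var(V+C) = 2 + 2·0.44 = 2.880.
True-score variance = ρ_V + ρ_C + 2·0.44, so 0.7778 = (0.65 + ρ_C + 0.88) / 2.880.
ρ_C = 0.7778·2.880 − 0.65 − 0.88 = 0.710.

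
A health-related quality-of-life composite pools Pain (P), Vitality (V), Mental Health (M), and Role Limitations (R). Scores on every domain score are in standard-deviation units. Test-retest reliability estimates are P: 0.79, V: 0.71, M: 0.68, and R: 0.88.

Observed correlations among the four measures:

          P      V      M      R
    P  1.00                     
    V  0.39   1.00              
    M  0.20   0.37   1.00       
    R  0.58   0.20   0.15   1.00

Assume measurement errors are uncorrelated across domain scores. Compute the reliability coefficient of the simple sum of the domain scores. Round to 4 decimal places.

0.8792

Var(P+V+M+R) = 4 + 2·[0.39 + 0.20 + 0.58 + 0.37 + 0.20 + 0.15] = 4 + 3.78 = 7.78.
Under uncorrelated errors the observed covariances equal the true-score covariances, so only the own-variance terms attenuate.
True-score variance = [0.79 + 0.71 + 0.68 + 0.88] + 3.78 = 3.06 + 3.78 = 6.84.
Reliability = 6.84 / 7.78 = 0.8792.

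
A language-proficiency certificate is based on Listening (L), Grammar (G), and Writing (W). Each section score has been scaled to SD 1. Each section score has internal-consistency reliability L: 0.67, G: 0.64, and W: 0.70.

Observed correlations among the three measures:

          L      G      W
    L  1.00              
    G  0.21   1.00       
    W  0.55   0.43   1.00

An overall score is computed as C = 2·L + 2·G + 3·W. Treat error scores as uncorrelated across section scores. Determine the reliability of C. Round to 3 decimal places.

Var(C) = 2² + 2² + 3² + 2·[4·0.21 + 6·0.55 + 6·0.43] = 17 + 13.44 = 30.44.
Because errors are independent across components, Cov(Tᵢ,Tⱼ) = Cov(Xᵢ,Xⱼ); the off-diagonal part of the true-score variance is the same as above.
True-score variance = [2²·0.67 + 2²·0.64 + 3²·0.70] + 13.44 = 11.54 + 13.44 = 24.98.
Reliability = 24.98 / 30.44 = 0.821.

0.821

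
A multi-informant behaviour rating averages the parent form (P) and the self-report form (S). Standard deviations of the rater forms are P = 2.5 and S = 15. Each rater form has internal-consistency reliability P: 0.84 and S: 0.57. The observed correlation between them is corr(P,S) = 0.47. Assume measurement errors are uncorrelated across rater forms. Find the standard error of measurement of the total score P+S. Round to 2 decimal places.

Var(total) = 231.25 + 35.25 = 266.5.
True-score variance = 133.5 + 35.25 = 168.75, so reliability = 0.6332.
Error variance = 266.5 − 168.75 = 97.75; SEM = √97.75 = 9.89.

9.89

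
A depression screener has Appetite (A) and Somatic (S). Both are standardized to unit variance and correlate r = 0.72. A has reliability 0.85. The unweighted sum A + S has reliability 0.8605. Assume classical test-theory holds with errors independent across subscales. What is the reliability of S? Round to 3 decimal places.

Var(A+S) = 2 + 2·0.72 = 3.440.
True-score variance = ρ_A + ρ_S + 2·0.72, so 0.8605 = (0.85 + ρ_S + 1.44) / 3.440.
ρ_S = 0.8605·3.440 − 0.85 − 1.44 = 0.670.

0.670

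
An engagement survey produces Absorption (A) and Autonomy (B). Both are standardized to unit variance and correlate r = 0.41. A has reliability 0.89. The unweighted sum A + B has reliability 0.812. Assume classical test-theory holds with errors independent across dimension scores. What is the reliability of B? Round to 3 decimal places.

Var(A+B) = 2 + 2·0.41 = 2.820.
True-score variance = ρ_A + ρ_B + 2·0.41, so 0.812 = (0.89 + ρ_B + 0.82) / 2.820.
ρ_B = 0.812·2.820 − 0.89 − 0.82 = 0.580.

0.580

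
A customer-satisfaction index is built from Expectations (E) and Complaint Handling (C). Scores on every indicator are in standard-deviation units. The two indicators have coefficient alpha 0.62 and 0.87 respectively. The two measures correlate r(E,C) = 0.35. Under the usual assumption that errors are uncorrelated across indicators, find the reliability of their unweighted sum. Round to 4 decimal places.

0.8111

Var(E+C) = 2 + 2·[0.35] = 2 + 0.7 = 2.7.
Under uncorrelated errors the observed covariances equal the true-score covariances, so only the own-variance terms attenuate.
True-score variance = [0.62 + 0.87] + 0.7 = 1.49 + 0.7 = 2.19.
Reliability = 2.19 / 2.7 = 0.8111.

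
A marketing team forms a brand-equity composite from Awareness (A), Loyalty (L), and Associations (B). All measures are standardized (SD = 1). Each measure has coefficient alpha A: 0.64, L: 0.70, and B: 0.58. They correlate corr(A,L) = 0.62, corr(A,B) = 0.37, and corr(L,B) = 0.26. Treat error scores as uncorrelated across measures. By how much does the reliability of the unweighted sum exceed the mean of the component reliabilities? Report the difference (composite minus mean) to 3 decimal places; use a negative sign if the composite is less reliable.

0.164

Var(sum) = 3 + 2.5 = 5.5; true-score variance = 1.92 + 2.5 = 4.42; composite reliability = 0.8036.
Mean component reliability = 0.6400.
Difference = 0.8036 − 0.6400 = 0.164.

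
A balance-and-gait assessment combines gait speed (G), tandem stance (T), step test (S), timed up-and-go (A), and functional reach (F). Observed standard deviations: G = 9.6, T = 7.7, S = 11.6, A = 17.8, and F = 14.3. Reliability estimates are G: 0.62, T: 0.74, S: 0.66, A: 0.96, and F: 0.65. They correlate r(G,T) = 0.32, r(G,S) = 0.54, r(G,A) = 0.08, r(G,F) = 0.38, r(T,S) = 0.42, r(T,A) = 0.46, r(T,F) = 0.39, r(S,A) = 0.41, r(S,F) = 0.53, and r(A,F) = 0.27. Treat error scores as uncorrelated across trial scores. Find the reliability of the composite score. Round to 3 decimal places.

0.904

Var(G+T+S+A+F) = 9.6² + 7.7² + 11.6² + 17.8² + 14.3² + 2·[9.6·7.7·0.32 + 9.6·11.6·0.54 + 9.6·17.8·0.08 + 9.6·14.3·0.38 + 7.7·11.6·0.42 + 7.7·17.8·0.46 + 7.7·14.3·0.39 + 11.6·17.8·0.41 + 11.6·14.3·0.53 + 17.8·14.3·0.27] = 807.34 + 1068.86 = 1876.2.
Under uncorrelated errors the observed covariances equal the true-score covariances, so only the own-variance terms attenuate.
True-score variance = [9.6²·0.62 + 7.7²·0.74 + 11.6²·0.66 + 17.8²·0.96 + 14.3²·0.65] + 1068.86 = 626.908 + 1068.86 = 1695.77.
Reliability = 1695.77 / 1876.2 = 0.904.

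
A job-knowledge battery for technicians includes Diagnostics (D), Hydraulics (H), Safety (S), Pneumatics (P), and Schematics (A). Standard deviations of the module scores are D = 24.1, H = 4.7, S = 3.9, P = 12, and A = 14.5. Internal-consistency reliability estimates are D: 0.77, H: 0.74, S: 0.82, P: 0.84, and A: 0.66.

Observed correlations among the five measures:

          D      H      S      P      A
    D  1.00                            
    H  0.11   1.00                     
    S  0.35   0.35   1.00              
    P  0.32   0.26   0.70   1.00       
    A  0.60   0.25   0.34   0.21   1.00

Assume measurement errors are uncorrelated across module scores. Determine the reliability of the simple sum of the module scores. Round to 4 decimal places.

Var(D+H+S+P+A) = 24.1² + 4.7² + 3.9² + 12² + 14.5² + 2·[24.1·4.7·0.11 + 24.1·3.9·0.35 + 24.1·12·0.32 + 24.1·14.5·0.60 + 4.7·3.9·0.35 + 4.7·12·0.26 + 4.7·14.5·0.25 + 3.9·12·0.70 + 3.9·14.5·0.34 + 12·14.5·0.21] = 972.36 + 948.428 = 1920.79.
With uncorrelated errors the cross-covariances are all true-score covariance, so they carry over unchanged; only the diagonal terms shrink to ρᵢσᵢ².
True-score variance = [24.1²·0.77 + 4.7²·0.74 + 3.9²·0.82 + 12²·0.84 + 14.5²·0.66] + 948.428 = 735.768 + 948.428 = 1684.2.
Reliability = 1684.2 / 1920.79 = 0.8768.

0.8768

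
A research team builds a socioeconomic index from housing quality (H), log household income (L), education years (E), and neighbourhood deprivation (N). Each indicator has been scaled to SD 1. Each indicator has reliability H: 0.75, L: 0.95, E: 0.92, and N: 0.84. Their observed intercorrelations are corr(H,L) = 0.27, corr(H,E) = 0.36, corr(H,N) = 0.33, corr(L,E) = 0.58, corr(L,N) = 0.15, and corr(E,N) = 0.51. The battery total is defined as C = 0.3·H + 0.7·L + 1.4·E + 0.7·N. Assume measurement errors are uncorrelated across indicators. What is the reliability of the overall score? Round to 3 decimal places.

Var(C) = 0.3² + 0.7² + 1.4² + 0.7² + 2·[0.21·0.27 + 0.42·0.36 + 0.21·0.33 + 0.98·0.58 + 0.49·0.15 + 0.98·0.51] = 3.03 + 2.8378 = 5.8678.
Because errors are independent across components, Cov(Tᵢ,Tⱼ) = Cov(Xᵢ,Xⱼ); the off-diagonal part of the true-score variance is the same as above.
True-score variance = [0.3²·0.75 + 0.7²·0.95 + 1.4²·0.92 + 0.7²·0.84] + 2.8378 = 2.7478 + 2.8378 = 5.5856.
Reliability = 5.5856 / 5.8678 = 0.952.

0.952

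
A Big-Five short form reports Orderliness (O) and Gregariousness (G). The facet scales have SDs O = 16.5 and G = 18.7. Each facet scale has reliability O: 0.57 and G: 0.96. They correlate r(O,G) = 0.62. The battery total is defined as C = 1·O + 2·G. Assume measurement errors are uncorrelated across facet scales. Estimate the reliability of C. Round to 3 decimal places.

Var(C) = 16.5² + 2²·18.7² + 2·[2·16.5·18.7·0.62] = 1671.01 + 765.204 = 2436.21.
Under uncorrelated errors the observed covariances equal the true-score covariances, so only the own-variance terms attenuate.
True-score variance = [16.5²·0.57 + 2²·18.7²·0.96] + 765.204 = 1497.99 + 765.204 = 2263.2.
Reliability = 2263.2 / 2436.21 = 0.929.

0.929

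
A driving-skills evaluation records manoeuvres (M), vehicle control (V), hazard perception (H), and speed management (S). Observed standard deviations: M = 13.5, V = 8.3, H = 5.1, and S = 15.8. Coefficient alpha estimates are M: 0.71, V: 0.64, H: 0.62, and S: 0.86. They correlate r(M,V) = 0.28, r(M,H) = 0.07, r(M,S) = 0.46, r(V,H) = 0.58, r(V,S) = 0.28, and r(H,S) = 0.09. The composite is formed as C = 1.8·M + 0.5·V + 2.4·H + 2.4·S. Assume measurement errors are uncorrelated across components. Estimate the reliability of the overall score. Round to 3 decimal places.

Var(C) = 1.8²·13.5² + 0.5²·8.3² + 2.4²·5.1² + 2.4²·15.8² + 2·[0.9·13.5·8.3·0.28 + 4.32·13.5·5.1·0.07 + 4.32·13.5·15.8·0.46 + 1.2·8.3·5.1·0.58 + 1.2·8.3·15.8·0.28 + 5.76·5.1·15.8·0.09] = 2195.46 + 1176.45 = 3371.9.
Because errors are independent across components, Cov(Tᵢ,Tⱼ) = Cov(Xᵢ,Xⱼ); the off-diagonal part of the true-score variance is the same as above.
True-score variance = [1.8²·13.5²·0.71 + 0.5²·8.3²·0.64 + 2.4²·5.1²·0.62 + 2.4²·15.8²·0.86] + 1176.45 = 1759.77 + 1176.45 = 2936.22.
Reliability = 2936.22 / 3371.9 = 0.871.

0.871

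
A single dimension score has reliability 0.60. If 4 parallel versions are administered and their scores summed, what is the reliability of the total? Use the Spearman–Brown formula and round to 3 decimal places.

0.857

ρ_k = kρ / (1 + (k−1)ρ) = 4·0.60 / (1 + 3·0.60) = 2.400 / 2.800 = 0.857.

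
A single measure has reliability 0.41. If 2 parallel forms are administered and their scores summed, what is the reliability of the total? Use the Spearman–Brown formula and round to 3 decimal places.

0.582

ρ_k = kρ / (1 + (k−1)ρ) = 2·0.41 / (1 + 1·0.41) = 0.820 / 1.410 = 0.582.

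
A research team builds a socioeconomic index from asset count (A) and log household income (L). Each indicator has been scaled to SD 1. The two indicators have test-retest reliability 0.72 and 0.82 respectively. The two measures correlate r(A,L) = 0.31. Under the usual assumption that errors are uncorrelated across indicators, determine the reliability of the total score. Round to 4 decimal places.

0.8244

Var(A+L) = 2 + 2·[0.31] = 2 + 0.62 = 2.62.
With uncorrelated errors the cross-covariances are all true-score covariance, so they carry over unchanged; only the diagonal terms shrink to ρᵢσᵢ².
True-score variance = [0.72 + 0.82] + 0.62 = 1.54 + 0.62 = 2.16.
Reliability = 2.16 / 2.62 = 0.8244.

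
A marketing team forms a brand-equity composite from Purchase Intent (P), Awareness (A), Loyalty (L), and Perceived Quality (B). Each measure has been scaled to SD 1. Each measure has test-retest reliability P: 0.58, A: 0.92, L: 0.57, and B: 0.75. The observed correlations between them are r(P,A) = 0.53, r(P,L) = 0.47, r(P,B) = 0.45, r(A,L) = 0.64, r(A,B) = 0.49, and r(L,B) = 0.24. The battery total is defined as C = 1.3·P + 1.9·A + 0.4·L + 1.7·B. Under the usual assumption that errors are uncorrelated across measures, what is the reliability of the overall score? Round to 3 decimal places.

Var(C) = 1.3² + 1.9² + 0.4² + 1.7² + 2·[2.47·0.53 + 0.52·0.47 + 2.21·0.45 + 0.76·0.64 + 3.23·0.49 + 0.68·0.24] = 8.35 + 9.5606 = 17.9106.
With uncorrelated errors the cross-covariances are all true-score covariance, so they carry over unchanged; only the diagonal terms shrink to ρᵢσᵢ².
True-score variance = [1.3²·0.58 + 1.9²·0.92 + 0.4²·0.57 + 1.7²·0.75] + 9.5606 = 6.5601 + 9.5606 = 16.1207.
Reliability = 16.1207 / 17.9106 = 0.900.

0.900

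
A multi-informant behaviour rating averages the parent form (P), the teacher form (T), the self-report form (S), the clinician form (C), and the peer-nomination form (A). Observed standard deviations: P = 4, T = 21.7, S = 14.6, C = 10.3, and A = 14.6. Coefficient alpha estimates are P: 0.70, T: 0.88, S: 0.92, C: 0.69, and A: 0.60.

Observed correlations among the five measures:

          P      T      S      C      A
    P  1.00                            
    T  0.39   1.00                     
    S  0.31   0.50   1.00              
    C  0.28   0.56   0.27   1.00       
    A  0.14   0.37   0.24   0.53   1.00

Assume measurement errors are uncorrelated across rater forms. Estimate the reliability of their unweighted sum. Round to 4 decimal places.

Var(P+T+S+C+A) = 4² + 21.7² + 14.6² + 10.3² + 14.6² + 2·[4·21.7·0.39 + 4·14.6·0.31 + 4·10.3·0.28 + 4·14.6·0.14 + 21.7·14.6·0.50 + 21.7·10.3·0.56 + 21.7·14.6·0.37 + 14.6·10.3·0.27 + 14.6·14.6·0.24 + 10.3·14.6·0.53] = 1019.3 + 1287.86 = 2307.16.
Under uncorrelated errors the observed covariances equal the true-score covariances, so only the own-variance terms attenuate.
True-score variance = [4²·0.70 + 21.7²·0.88 + 14.6²·0.92 + 10.3²·0.69 + 14.6²·0.60] + 1287.86 = 822.788 + 1287.86 = 2110.65.
Reliability = 2110.65 / 2307.16 = 0.9148.

0.9148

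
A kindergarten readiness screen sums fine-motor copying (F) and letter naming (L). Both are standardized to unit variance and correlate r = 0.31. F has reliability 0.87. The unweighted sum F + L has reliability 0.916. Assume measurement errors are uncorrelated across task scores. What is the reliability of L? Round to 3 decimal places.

Var(F+L) = 2 + 2·0.31 = 2.620.
True-score variance = ρ_F + ρ_L + 2·0.31, so 0.916 = (0.87 + ρ_L + 0.62) / 2.620.
ρ_L = 0.916·2.620 − 0.87 − 0.62 = 0.910.

0.910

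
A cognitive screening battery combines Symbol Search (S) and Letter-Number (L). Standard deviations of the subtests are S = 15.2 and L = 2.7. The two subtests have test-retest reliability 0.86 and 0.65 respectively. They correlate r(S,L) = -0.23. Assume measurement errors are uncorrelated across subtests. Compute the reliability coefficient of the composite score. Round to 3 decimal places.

0.841

Var(S+L) = 15.2² + 2.7² + 2·[15.2·2.7·(-0.23)] = 238.33 − 18.8784 = 219.452.
Under uncorrelated errors the observed covariances equal the true-score covariances, so only the own-variance terms attenuate.
True-score variance = [15.2²·0.86 + 2.7²·0.65] − 18.8784 = 203.433 − 18.8784 = 184.554.
Reliability = 184.554 / 219.452 = 0.841.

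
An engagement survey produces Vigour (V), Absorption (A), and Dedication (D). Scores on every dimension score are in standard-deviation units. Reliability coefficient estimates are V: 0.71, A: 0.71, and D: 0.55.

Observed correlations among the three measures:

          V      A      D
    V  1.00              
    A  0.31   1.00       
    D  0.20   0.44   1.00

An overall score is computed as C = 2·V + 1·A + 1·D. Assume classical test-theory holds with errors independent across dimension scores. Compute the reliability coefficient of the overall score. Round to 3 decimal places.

Var(C) = 2² + 1 + 1 + 2·[2·0.31 + 2·0.20 + 0.44] = 6 + 2.92 = 8.92.
With uncorrelated errors the cross-covariances are all true-score covariance, so they carry over unchanged; only the diagonal terms shrink to ρᵢσᵢ².
True-score variance = [2²·0.71 + 0.71 + 0.55] + 2.92 = 4.1 + 2.92 = 7.02.
Reliability = 7.02 / 8.92 = 0.787.

0.787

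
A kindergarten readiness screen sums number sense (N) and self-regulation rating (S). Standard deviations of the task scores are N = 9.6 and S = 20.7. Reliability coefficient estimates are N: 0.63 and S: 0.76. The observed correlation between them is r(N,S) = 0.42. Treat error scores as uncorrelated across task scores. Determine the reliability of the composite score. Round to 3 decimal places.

0.801

Var(N+S) = 9.6² + 20.7² + 2·[9.6·20.7·0.42] = 520.65 + 166.925 = 687.575.
Under uncorrelated errors the observed covariances equal the true-score covariances, so only the own-variance terms attenuate.
True-score variance = [9.6²·0.63 + 20.7²·0.76] + 166.925 = 383.713 + 166.925 = 550.638.
Reliability = 550.638 / 687.575 = 0.801.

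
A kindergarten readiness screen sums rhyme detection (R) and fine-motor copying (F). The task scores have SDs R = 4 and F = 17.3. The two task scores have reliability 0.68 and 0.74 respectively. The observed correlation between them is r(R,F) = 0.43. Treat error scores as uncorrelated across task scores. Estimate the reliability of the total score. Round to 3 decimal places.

0.779

Var(R+F) = 4² + 17.3² + 2·[4·17.3·0.43] = 315.29 + 59.512 = 374.802.
With uncorrelated errors the cross-covariances are all true-score covariance, so they carry over unchanged; only the diagonal terms shrink to ρᵢσᵢ².
True-score variance = [4²·0.68 + 17.3²·0.74] + 59.512 = 232.355 + 59.512 = 291.867.
Reliability = 291.867 / 374.802 = 0.779.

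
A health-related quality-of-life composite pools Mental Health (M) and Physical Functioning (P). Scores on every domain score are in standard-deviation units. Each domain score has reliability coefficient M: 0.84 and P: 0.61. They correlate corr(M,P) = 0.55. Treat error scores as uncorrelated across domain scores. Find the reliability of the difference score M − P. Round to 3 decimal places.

Var(M−P) = 1 + 1 − 2·0.55 = 2 − 1.1 = 0.9.
Under uncorrelated errors the observed covariances equal the true-score covariances, so only the own-variance terms attenuate.
True-score variance = [0.84 + 0.61] − 1.1 = 1.45 − 1.1 = 0.35.
Reliability = 0.35 / 0.9 = 0.389.

0.389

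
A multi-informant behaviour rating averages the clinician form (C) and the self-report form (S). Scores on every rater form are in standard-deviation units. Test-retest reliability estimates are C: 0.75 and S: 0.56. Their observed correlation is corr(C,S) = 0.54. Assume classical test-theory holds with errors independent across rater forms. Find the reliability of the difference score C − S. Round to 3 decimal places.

Var(C−S) = 1 + 1 − 2·0.54 = 2 − 1.08 = 0.92.
Because errors are independent across components, Cov(Tᵢ,Tⱼ) = Cov(Xᵢ,Xⱼ); the off-diagonal part of the true-score variance is the same as above.
True-score variance = [0.75 + 0.56] − 1.08 = 1.31 − 1.08 = 0.23.
Reliability = 0.23 / 0.92 = 0.250.

0.250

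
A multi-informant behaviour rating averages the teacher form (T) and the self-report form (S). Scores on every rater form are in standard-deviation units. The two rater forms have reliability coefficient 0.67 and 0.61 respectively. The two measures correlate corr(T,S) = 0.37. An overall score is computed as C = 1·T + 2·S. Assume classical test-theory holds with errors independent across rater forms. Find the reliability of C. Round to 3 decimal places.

0.708

Var(C) = 1 + 2² + 2·[2·0.37] = 5 + 1.48 = 6.48.
With uncorrelated errors the cross-covariances are all true-score covariance, so they carry over unchanged; only the diagonal terms shrink to ρᵢσᵢ².
True-score variance = [0.67 + 2²·0.61] + 1.48 = 3.11 + 1.48 = 4.59.
Reliability = 4.59 / 6.48 = 0.708.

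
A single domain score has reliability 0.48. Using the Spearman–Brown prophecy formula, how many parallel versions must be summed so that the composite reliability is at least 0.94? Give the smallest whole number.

17

k ≥ ρ*(1−ρ₁)/(ρ₁(1−ρ*)) = 0.94·0.52 / (0.48·0.06) = 16.972.
Smallest integer k = 17.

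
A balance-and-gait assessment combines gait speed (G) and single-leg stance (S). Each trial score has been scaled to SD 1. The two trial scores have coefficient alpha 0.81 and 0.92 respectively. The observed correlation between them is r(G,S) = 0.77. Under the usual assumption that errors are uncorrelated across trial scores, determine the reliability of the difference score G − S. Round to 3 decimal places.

0.413

Var(G−S) = 1 + 1 − 2·0.77 = 2 − 1.54 = 0.46.
With uncorrelated errors the cross-covariances are all true-score covariance, so they carry over unchanged; only the diagonal terms shrink to ρᵢσᵢ².
True-score variance = [0.81 + 0.92] − 1.54 = 1.73 − 1.54 = 0.19.
Reliability = 0.19 / 0.46 = 0.413.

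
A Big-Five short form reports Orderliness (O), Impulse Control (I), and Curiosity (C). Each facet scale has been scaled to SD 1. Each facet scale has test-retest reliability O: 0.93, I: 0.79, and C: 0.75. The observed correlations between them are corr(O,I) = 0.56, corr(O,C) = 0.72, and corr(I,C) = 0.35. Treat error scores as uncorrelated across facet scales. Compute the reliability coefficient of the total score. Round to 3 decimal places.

0.915

Var(O+I+C) = 3 + 2·[0.56 + 0.72 + 0.35] = 3 + 3.26 = 6.26.
With uncorrelated errors the cross-covariances are all true-score covariance, so they carry over unchanged; only the diagonal terms shrink to ρᵢσᵢ².
True-score variance = [0.93 + 0.79 + 0.75] + 3.26 = 2.47 + 3.26 = 5.73.
Reliability = 5.73 / 6.26 = 0.915.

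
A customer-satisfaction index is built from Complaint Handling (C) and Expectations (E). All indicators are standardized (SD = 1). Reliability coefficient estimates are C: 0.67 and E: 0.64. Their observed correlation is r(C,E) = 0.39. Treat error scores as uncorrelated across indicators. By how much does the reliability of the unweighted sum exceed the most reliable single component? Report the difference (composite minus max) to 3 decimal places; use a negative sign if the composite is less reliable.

0.082

Var(sum) = 2 + 0.78 = 2.78; true-score variance = 1.31 + 0.78 = 2.09; composite reliability = 0.7518.
Max component reliability = 0.6700.
Difference = 0.7518 − 0.6700 = 0.082.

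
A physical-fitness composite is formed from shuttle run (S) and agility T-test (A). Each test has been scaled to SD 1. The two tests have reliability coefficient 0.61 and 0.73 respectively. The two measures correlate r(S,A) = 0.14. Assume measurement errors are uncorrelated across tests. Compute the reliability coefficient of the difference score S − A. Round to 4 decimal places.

Var(S−A) = 1 + 1 − 2·0.14 = 2 − 0.28 = 1.72.
Under uncorrelated errors the observed covariances equal the true-score covariances, so only the own-variance terms attenuate.
True-score variance = [0.61 + 0.73] − 0.28 = 1.34 − 0.28 = 1.06.
Reliability = 1.06 / 1.72 = 0.6163.

0.6163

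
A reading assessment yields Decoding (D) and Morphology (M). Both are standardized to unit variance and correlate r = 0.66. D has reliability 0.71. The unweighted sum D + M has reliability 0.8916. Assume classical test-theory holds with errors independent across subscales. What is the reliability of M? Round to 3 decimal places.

0.930

Var(D+M) = 2 + 2·0.66 = 3.320.
True-score variance = ρ_D + ρ_M + 2·0.66, so 0.8916 = (0.71 + ρ_M + 1.32) / 3.320.
ρ_M = 0.8916·3.320 − 0.71 − 1.32 = 0.930.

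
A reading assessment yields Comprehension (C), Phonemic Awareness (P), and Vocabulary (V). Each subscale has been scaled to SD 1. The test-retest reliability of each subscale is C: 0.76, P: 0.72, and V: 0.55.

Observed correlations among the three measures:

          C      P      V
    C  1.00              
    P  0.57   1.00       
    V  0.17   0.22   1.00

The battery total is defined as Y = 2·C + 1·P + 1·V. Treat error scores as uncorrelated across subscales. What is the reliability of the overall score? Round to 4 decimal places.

0.8202

Var(Y) = 2² + 1 + 1 + 2·[2·0.57 + 2·0.17 + 0.22] = 6 + 3.4 = 9.4.
With uncorrelated errors the cross-covariances are all true-score covariance, so they carry over unchanged; only the diagonal terms shrink to ρᵢσᵢ².
True-score variance = [2²·0.76 + 0.72 + 0.55] + 3.4 = 4.31 + 3.4 = 7.71.
Reliability = 7.71 / 9.4 = 0.8202.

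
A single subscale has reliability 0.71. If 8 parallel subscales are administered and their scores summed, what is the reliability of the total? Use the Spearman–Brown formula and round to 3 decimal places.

ρ_k = kρ / (1 + (k−1)ρ) = 8·0.71 / (1 + 7·0.71) = 5.680 / 5.970 = 0.951.

0.951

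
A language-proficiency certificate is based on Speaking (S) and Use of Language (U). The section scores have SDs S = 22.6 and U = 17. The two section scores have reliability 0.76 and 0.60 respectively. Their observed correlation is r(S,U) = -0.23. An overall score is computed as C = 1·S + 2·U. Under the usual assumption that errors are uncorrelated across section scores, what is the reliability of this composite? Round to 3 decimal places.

Var(C) = 22.6² + 2²·17² + 2·[2·22.6·17·(-0.23)] = 1666.76 − 353.464 = 1313.3.
Because errors are independent across components, Cov(Tᵢ,Tⱼ) = Cov(Xᵢ,Xⱼ); the off-diagonal part of the true-score variance is the same as above.
True-score variance = [22.6²·0.76 + 2²·17²·0.60] − 353.464 = 1081.78 − 353.464 = 728.314.
Reliability = 728.314 / 1313.3 = 0.555.

0.555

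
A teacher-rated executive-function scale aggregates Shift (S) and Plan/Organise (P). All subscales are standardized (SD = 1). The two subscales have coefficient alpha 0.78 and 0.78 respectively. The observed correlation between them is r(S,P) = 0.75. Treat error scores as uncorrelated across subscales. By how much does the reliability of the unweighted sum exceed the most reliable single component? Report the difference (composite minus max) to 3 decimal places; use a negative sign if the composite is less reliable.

0.094

Var(sum) = 2 + 1.5 = 3.5; true-score variance = 1.56 + 1.5 = 3.06; composite reliability = 0.8743.
Max component reliability = 0.7800.
Difference = 0.8743 − 0.7800 = 0.094.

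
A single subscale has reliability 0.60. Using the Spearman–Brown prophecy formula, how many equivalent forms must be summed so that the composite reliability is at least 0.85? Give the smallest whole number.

4

k ≥ ρ*(1−ρ₁)/(ρ₁(1−ρ*)) = 0.85·0.40 / (0.60·0.15) = 3.778.
Smallest integer k = 4.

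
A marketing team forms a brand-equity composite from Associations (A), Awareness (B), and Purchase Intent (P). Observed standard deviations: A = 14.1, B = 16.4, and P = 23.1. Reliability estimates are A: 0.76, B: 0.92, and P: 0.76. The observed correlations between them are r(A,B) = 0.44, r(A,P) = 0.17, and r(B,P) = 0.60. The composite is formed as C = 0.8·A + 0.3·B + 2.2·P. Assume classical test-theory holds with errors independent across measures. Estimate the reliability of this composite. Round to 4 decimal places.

0.8010

Var(C) = 0.8²·14.1² + 0.3²·16.4² + 2.2²·23.1² + 2·[0.24·14.1·16.4·0.44 + 1.76·14.1·23.1·0.17 + 0.66·16.4·23.1·0.60] = 2734.12 + 543.784 = 3277.9.
With uncorrelated errors the cross-covariances are all true-score covariance, so they carry over unchanged; only the diagonal terms shrink to ρᵢσᵢ².
True-score variance = [0.8²·14.1²·0.76 + 0.3²·16.4²·0.92 + 2.2²·23.1²·0.76] + 543.784 = 2081.8 + 543.784 = 2625.59.
Reliability = 2625.59 / 3277.9 = 0.8010.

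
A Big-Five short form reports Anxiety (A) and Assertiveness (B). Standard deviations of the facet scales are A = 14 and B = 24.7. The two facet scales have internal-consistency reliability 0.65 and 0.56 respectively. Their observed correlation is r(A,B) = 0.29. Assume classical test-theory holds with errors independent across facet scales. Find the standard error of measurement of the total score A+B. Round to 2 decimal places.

Var(total) = 806.09 + 200.564 = 1006.65.
True-score variance = 469.05 + 200.564 = 669.614, so reliability = 0.6652.
Error variance = 1006.65 − 669.614 = 337.04; SEM = √337.04 = 18.36.

18.36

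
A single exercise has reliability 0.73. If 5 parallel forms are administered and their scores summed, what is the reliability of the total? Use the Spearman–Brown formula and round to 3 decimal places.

0.931

ρ_k = kρ / (1 + (k−1)ρ) = 5·0.73 / (1 + 4·0.73) = 3.650 / 3.920 = 0.931.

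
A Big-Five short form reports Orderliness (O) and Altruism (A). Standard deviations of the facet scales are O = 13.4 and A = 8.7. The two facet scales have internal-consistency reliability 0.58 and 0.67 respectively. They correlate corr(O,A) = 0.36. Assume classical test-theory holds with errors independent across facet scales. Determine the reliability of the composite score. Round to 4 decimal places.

0.7040

Var(O+A) = 13.4² + 8.7² + 2·[13.4·8.7·0.36] = 255.25 + 83.9376 = 339.188.
With uncorrelated errors the cross-covariances are all true-score covariance, so they carry over unchanged; only the diagonal terms shrink to ρᵢσᵢ².
True-score variance = [13.4²·0.58 + 8.7²·0.67] + 83.9376 = 154.857 + 83.9376 = 238.795.
Reliability = 238.795 / 339.188 = 0.7040.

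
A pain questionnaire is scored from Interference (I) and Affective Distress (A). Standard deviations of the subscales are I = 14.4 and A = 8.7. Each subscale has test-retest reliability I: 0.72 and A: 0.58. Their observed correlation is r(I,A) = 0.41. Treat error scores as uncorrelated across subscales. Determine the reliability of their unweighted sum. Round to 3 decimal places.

Var(I+A) = 14.4² + 8.7² + 2·[14.4·8.7·0.41] = 283.05 + 102.73 = 385.78.
With uncorrelated errors the cross-covariances are all true-score covariance, so they carry over unchanged; only the diagonal terms shrink to ρᵢσᵢ².
True-score variance = [14.4²·0.72 + 8.7²·0.58] + 102.73 = 193.199 + 102.73 = 295.929.
Reliability = 295.929 / 385.78 = 0.767.

0.767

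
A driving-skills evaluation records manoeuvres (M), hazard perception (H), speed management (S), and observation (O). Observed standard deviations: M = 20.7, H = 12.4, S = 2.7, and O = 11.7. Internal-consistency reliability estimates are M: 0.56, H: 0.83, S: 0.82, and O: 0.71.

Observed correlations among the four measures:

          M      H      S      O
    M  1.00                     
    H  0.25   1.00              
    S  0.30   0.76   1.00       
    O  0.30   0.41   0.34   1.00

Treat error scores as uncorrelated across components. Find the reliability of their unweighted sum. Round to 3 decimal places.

Var(M+H+S+O) = 20.7² + 12.4² + 2.7² + 11.7² + 2·[20.7·12.4·0.25 + 20.7·2.7·0.30 + 20.7·11.7·0.30 + 12.4·2.7·0.76 + 12.4·11.7·0.41 + 2.7·11.7·0.34] = 726.43 + 498.524 = 1224.95.
With uncorrelated errors the cross-covariances are all true-score covariance, so they carry over unchanged; only the diagonal terms shrink to ρᵢσᵢ².
True-score variance = [20.7²·0.56 + 12.4²·0.83 + 2.7²·0.82 + 11.7²·0.71] + 498.524 = 470.745 + 498.524 = 969.269.
Reliability = 969.269 / 1224.95 = 0.791.

0.791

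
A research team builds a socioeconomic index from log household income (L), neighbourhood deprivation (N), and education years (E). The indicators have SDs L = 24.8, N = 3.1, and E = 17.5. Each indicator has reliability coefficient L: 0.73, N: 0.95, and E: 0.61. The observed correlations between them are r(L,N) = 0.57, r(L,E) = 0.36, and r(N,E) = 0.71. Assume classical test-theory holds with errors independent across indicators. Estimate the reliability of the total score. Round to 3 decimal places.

Var(L+N+E) = 24.8² + 3.1² + 17.5² + 2·[24.8·3.1·0.57 + 24.8·17.5·0.36 + 3.1·17.5·0.71] = 930.9 + 477.158 = 1408.06.
With uncorrelated errors the cross-covariances are all true-score covariance, so they carry over unchanged; only the diagonal terms shrink to ρᵢσᵢ².
True-score variance = [24.8²·0.73 + 3.1²·0.95 + 17.5²·0.61] + 477.158 = 644.921 + 477.158 = 1122.08.
Reliability = 1122.08 / 1408.06 = 0.797.

0.797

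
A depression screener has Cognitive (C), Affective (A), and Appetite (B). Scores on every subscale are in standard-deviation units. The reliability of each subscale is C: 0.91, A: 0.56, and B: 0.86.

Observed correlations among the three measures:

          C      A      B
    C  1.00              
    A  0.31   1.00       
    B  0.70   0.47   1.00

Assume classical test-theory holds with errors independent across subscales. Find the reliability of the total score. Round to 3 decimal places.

Var(C+A+B) = 3 + 2·[0.31 + 0.70 + 0.47] = 3 + 2.96 = 5.96.
With uncorrelated errors the cross-covariances are all true-score covariance, so they carry over unchanged; only the diagonal terms shrink to ρᵢσᵢ².
True-score variance = [0.91 + 0.56 + 0.86] + 2.96 = 2.33 + 2.96 = 5.29.
Reliability = 5.29 / 5.96 = 0.888.

0.888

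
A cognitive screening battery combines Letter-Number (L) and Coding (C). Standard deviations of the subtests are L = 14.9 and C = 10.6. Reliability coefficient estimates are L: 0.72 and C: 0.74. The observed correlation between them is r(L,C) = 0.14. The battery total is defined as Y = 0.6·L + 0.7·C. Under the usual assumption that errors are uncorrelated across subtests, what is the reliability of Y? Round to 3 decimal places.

Var(Y) = 0.6²·14.9² + 0.7²·10.6² + 2·[0.42·14.9·10.6·0.14] = 134.98 + 18.5737 = 153.554.
With uncorrelated errors the cross-covariances are all true-score covariance, so they carry over unchanged; only the diagonal terms shrink to ρᵢσᵢ².
True-score variance = [0.6²·14.9²·0.72 + 0.7²·10.6²·0.74] + 18.5737 = 98.2867 + 18.5737 = 116.86.
Reliability = 116.86 / 153.554 = 0.761.

0.761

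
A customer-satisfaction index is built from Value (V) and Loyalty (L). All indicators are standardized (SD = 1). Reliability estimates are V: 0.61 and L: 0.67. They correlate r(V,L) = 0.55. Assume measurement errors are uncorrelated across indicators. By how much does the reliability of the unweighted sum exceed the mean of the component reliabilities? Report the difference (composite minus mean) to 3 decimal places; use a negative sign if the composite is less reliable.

Var(sum) = 2 + 1.1 = 3.1; true-score variance = 1.28 + 1.1 = 2.38; composite reliability = 0.7677.
Mean component reliability = 0.6400.
Difference = 0.7677 − 0.6400 = 0.128.

0.128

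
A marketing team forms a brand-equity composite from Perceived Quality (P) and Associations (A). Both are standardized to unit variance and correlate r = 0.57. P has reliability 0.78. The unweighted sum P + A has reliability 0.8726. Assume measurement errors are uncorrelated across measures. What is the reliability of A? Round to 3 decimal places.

0.820

Var(P+A) = 2 + 2·0.57 = 3.140.
True-score variance = ρ_P + ρ_A + 2·0.57, so 0.8726 = (0.78 + ρ_A + 1.14) / 3.140.
ρ_A = 0.8726·3.140 − 0.78 − 1.14 = 0.820.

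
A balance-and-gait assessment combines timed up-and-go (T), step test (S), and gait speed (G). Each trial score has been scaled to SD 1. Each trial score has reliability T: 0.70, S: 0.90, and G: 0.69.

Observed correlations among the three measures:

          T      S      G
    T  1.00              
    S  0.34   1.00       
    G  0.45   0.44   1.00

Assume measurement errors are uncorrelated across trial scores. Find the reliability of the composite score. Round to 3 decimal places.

Var(T+S+G) = 3 + 2·[0.34 + 0.45 + 0.44] = 3 + 2.46 = 5.46.
With uncorrelated errors the cross-covariances are all true-score covariance, so they carry over unchanged; only the diagonal terms shrink to ρᵢσᵢ².
True-score variance = [0.70 + 0.90 + 0.69] + 2.46 = 2.29 + 2.46 = 4.75.
Reliability = 4.75 / 5.46 = 0.870.

0.870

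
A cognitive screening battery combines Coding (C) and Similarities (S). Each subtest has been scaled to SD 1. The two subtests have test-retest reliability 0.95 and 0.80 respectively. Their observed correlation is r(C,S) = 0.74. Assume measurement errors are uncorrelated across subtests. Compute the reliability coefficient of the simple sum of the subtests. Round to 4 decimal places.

0.9282

Var(C+S) = 2 + 2·[0.74] = 2 + 1.48 = 3.48.
Because errors are independent across components, Cov(Tᵢ,Tⱼ) = Cov(Xᵢ,Xⱼ); the off-diagonal part of the true-score variance is the same as above.
True-score variance = [0.95 + 0.80] + 1.48 = 1.75 + 1.48 = 3.23.
Reliability = 3.23 / 3.48 = 0.9282.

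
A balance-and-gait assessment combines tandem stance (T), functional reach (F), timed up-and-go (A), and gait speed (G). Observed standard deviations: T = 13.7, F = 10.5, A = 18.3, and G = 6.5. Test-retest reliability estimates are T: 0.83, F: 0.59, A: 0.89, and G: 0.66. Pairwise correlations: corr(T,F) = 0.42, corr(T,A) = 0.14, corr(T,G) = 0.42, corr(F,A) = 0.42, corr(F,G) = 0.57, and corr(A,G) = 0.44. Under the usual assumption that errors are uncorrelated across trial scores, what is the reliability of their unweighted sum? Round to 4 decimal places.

0.9001

Var(T+F+A+G) = 13.7² + 10.5² + 18.3² + 6.5² + 2·[13.7·10.5·0.42 + 13.7·18.3·0.14 + 13.7·6.5·0.42 + 10.5·18.3·0.42 + 10.5·6.5·0.57 + 18.3·6.5·0.44] = 675.08 + 609.722 = 1284.8.
Because errors are independent across components, Cov(Tᵢ,Tⱼ) = Cov(Xᵢ,Xⱼ); the off-diagonal part of the true-score variance is the same as above.
True-score variance = [13.7²·0.83 + 10.5²·0.59 + 18.3²·0.89 + 6.5²·0.66] + 609.722 = 546.767 + 609.722 = 1156.49.
Reliability = 1156.49 / 1284.8 = 0.9001.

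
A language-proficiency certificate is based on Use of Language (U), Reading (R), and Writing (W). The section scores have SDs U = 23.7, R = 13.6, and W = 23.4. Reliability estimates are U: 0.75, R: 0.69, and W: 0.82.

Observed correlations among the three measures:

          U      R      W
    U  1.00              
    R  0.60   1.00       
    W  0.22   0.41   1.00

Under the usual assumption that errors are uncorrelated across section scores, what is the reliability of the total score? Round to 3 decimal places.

0.864

Var(U+R+W) = 23.7² + 13.6² + 23.4² + 2·[23.7·13.6·0.60 + 23.7·23.4·0.22 + 13.6·23.4·0.41] = 1294.21 + 891.756 = 2185.97.
Because errors are independent across components, Cov(Tᵢ,Tⱼ) = Cov(Xᵢ,Xⱼ); the off-diagonal part of the true-score variance is the same as above.
True-score variance = [23.7²·0.75 + 13.6²·0.69 + 23.4²·0.82] + 891.756 = 997.889 + 891.756 = 1889.65.
Reliability = 1889.65 / 2185.97 = 0.864.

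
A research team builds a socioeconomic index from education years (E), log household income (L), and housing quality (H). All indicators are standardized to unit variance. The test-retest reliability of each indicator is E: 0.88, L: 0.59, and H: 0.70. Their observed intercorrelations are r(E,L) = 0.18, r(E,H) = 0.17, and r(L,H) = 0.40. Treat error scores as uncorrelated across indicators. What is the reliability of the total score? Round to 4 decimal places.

Var(E+L+H) = 3 + 2·[0.18 + 0.17 + 0.40] = 3 + 1.5 = 4.5.
Because errors are independent across components, Cov(Tᵢ,Tⱼ) = Cov(Xᵢ,Xⱼ); the off-diagonal part of the true-score variance is the same as above.
True-score variance = [0.88 + 0.59 + 0.70] + 1.5 = 2.17 + 1.5 = 3.67.
Reliability = 3.67 / 4.5 = 0.8156.

0.8156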